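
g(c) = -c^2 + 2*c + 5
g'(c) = 2 - 2*c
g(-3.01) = -10.08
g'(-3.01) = 8.02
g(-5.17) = -32.07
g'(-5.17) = 12.34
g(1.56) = 5.69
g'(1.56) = -1.12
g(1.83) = 5.31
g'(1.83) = -1.66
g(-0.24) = 4.46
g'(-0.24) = 2.48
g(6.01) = -19.10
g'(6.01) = -10.02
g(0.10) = 5.19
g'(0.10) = 1.80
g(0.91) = 5.99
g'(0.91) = 0.18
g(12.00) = -115.00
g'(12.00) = -22.00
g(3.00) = 2.00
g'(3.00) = -4.00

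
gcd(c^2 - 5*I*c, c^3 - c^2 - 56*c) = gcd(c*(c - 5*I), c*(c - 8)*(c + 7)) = c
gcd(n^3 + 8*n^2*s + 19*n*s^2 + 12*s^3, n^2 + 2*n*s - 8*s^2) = n + 4*s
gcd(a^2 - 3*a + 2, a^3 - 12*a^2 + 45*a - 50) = a - 2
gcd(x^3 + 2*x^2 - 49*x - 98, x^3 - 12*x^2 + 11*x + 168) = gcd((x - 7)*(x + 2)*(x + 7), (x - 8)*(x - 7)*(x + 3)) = x - 7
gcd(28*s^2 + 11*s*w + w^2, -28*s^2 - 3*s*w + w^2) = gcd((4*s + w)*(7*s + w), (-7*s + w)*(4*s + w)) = 4*s + w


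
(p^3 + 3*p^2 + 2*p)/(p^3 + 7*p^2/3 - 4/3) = 3*p/(3*p - 2)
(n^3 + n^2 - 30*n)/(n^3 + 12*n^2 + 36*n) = (n - 5)/(n + 6)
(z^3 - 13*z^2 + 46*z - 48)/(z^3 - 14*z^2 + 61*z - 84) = (z^2 - 10*z + 16)/(z^2 - 11*z + 28)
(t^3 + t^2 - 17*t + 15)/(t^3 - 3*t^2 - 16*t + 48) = (t^2 + 4*t - 5)/(t^2 - 16)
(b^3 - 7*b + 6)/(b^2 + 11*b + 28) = (b^3 - 7*b + 6)/(b^2 + 11*b + 28)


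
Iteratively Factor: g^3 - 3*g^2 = (g)*(g^2 - 3*g) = g*(g - 3)*(g)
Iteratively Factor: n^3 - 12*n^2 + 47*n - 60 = (n - 4)*(n^2 - 8*n + 15) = (n - 5)*(n - 4)*(n - 3)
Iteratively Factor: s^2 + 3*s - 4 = (s - 1)*(s + 4)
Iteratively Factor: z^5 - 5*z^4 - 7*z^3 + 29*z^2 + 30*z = (z)*(z^4 - 5*z^3 - 7*z^2 + 29*z + 30) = z*(z - 3)*(z^3 - 2*z^2 - 13*z - 10) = z*(z - 3)*(z + 1)*(z^2 - 3*z - 10) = z*(z - 3)*(z + 1)*(z + 2)*(z - 5)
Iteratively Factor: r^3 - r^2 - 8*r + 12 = (r + 3)*(r^2 - 4*r + 4) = (r - 2)*(r + 3)*(r - 2)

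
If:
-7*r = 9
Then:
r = -9/7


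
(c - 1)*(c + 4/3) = c^2 + c/3 - 4/3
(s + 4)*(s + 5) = s^2 + 9*s + 20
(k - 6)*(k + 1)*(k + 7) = k^3 + 2*k^2 - 41*k - 42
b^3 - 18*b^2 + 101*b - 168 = (b - 8)*(b - 7)*(b - 3)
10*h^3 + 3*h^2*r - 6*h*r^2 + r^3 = (-5*h + r)*(-2*h + r)*(h + r)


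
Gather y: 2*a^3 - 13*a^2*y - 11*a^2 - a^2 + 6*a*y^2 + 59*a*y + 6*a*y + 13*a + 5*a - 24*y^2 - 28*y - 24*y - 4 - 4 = 2*a^3 - 12*a^2 + 18*a + y^2*(6*a - 24) + y*(-13*a^2 + 65*a - 52) - 8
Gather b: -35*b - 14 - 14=-35*b - 28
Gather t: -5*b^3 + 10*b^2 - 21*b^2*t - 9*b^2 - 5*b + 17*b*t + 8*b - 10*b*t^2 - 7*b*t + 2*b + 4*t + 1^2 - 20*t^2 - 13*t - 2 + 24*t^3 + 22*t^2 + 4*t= -5*b^3 + b^2 + 5*b + 24*t^3 + t^2*(2 - 10*b) + t*(-21*b^2 + 10*b - 5) - 1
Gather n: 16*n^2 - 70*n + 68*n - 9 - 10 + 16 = 16*n^2 - 2*n - 3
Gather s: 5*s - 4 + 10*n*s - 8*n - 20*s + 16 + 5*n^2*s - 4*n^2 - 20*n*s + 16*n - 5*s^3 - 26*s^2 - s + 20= -4*n^2 + 8*n - 5*s^3 - 26*s^2 + s*(5*n^2 - 10*n - 16) + 32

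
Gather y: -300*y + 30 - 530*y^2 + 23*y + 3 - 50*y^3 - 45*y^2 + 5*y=-50*y^3 - 575*y^2 - 272*y + 33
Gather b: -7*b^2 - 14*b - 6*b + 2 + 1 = -7*b^2 - 20*b + 3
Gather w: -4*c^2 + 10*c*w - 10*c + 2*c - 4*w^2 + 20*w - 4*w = -4*c^2 - 8*c - 4*w^2 + w*(10*c + 16)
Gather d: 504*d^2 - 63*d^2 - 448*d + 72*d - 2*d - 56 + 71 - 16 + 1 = 441*d^2 - 378*d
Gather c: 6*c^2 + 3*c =6*c^2 + 3*c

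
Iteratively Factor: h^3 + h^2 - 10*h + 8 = (h - 2)*(h^2 + 3*h - 4) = (h - 2)*(h + 4)*(h - 1)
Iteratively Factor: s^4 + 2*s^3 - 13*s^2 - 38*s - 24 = (s + 1)*(s^3 + s^2 - 14*s - 24) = (s + 1)*(s + 3)*(s^2 - 2*s - 8) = (s - 4)*(s + 1)*(s + 3)*(s + 2)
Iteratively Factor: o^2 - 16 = (o - 4)*(o + 4)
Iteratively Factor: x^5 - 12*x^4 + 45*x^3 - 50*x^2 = (x)*(x^4 - 12*x^3 + 45*x^2 - 50*x) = x*(x - 5)*(x^3 - 7*x^2 + 10*x) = x*(x - 5)^2*(x^2 - 2*x) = x^2*(x - 5)^2*(x - 2)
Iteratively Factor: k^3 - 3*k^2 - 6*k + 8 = (k - 1)*(k^2 - 2*k - 8) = (k - 4)*(k - 1)*(k + 2)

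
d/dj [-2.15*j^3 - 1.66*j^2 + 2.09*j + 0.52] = -6.45*j^2 - 3.32*j + 2.09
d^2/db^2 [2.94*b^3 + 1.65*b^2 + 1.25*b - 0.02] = 17.64*b + 3.3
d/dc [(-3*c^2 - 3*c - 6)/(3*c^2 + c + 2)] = 6*c*(c + 4)/(9*c^4 + 6*c^3 + 13*c^2 + 4*c + 4)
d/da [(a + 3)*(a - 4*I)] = 2*a + 3 - 4*I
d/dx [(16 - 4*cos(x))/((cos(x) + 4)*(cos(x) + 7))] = 4*(sin(x)^2 + 8*cos(x) + 71)*sin(x)/((cos(x) + 4)^2*(cos(x) + 7)^2)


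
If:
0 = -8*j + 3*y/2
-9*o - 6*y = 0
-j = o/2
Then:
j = 0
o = 0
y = 0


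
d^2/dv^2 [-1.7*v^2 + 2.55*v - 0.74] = -3.40000000000000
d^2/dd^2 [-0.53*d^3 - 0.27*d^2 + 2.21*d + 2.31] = -3.18*d - 0.54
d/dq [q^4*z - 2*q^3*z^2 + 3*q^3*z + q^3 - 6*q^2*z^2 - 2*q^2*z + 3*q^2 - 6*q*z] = 4*q^3*z - 6*q^2*z^2 + 9*q^2*z + 3*q^2 - 12*q*z^2 - 4*q*z + 6*q - 6*z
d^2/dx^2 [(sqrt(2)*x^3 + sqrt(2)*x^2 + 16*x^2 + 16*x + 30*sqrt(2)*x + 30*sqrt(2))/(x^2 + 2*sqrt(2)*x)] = 12*(sqrt(2)*x^3 + 2*x^3 + 15*sqrt(2)*x^2 + 60*x + 40*sqrt(2))/(x^3*(x^3 + 6*sqrt(2)*x^2 + 24*x + 16*sqrt(2)))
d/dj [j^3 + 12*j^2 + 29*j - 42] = 3*j^2 + 24*j + 29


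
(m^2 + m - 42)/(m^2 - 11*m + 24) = (m^2 + m - 42)/(m^2 - 11*m + 24)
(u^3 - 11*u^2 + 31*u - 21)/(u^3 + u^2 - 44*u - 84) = (u^2 - 4*u + 3)/(u^2 + 8*u + 12)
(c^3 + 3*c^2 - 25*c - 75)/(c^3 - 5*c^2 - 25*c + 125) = (c + 3)/(c - 5)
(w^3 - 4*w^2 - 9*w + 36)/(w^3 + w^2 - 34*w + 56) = (w^2 - 9)/(w^2 + 5*w - 14)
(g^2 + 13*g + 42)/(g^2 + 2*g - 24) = (g + 7)/(g - 4)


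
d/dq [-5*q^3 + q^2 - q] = -15*q^2 + 2*q - 1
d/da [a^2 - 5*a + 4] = 2*a - 5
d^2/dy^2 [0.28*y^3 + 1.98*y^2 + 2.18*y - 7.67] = 1.68*y + 3.96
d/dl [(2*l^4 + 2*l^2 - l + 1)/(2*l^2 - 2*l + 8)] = (4*l^5 - 6*l^4 + 32*l^3 - l^2 + 14*l - 3)/(2*(l^4 - 2*l^3 + 9*l^2 - 8*l + 16))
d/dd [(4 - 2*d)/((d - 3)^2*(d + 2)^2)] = 2*(2*(d - 3)*(d - 2) - (d - 3)*(d + 2) + 2*(d - 2)*(d + 2))/((d - 3)^3*(d + 2)^3)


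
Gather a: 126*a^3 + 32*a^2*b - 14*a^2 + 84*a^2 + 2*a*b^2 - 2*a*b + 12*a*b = 126*a^3 + a^2*(32*b + 70) + a*(2*b^2 + 10*b)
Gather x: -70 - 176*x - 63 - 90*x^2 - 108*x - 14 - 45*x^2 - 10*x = -135*x^2 - 294*x - 147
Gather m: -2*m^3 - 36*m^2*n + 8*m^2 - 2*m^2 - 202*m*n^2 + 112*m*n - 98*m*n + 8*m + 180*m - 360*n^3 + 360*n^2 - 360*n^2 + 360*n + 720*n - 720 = -2*m^3 + m^2*(6 - 36*n) + m*(-202*n^2 + 14*n + 188) - 360*n^3 + 1080*n - 720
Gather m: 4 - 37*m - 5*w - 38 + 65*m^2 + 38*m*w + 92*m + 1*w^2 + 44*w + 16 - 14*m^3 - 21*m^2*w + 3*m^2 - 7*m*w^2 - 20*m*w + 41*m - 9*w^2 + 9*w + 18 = -14*m^3 + m^2*(68 - 21*w) + m*(-7*w^2 + 18*w + 96) - 8*w^2 + 48*w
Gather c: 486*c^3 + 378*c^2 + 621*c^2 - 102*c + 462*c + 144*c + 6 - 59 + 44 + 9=486*c^3 + 999*c^2 + 504*c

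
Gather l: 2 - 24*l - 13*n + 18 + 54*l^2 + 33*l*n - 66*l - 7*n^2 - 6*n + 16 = 54*l^2 + l*(33*n - 90) - 7*n^2 - 19*n + 36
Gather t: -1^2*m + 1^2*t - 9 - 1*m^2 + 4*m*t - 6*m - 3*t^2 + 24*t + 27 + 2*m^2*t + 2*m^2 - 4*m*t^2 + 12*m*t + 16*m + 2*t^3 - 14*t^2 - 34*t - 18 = m^2 + 9*m + 2*t^3 + t^2*(-4*m - 17) + t*(2*m^2 + 16*m - 9)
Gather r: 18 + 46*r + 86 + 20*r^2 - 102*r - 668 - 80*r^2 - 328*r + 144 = -60*r^2 - 384*r - 420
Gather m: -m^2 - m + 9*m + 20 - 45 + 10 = -m^2 + 8*m - 15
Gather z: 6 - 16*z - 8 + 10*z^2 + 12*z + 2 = 10*z^2 - 4*z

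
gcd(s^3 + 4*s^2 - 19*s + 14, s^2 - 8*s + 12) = s - 2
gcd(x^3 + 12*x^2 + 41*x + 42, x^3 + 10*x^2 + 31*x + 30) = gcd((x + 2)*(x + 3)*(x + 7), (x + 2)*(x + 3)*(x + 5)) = x^2 + 5*x + 6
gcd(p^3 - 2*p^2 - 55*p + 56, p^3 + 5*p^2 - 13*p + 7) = p^2 + 6*p - 7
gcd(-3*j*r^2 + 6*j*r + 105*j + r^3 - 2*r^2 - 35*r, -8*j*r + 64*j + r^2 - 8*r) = 1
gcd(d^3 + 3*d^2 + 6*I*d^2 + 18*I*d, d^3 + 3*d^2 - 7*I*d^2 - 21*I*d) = d^2 + 3*d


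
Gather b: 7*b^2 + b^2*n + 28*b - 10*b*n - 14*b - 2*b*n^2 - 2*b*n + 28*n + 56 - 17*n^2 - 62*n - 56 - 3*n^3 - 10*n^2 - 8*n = b^2*(n + 7) + b*(-2*n^2 - 12*n + 14) - 3*n^3 - 27*n^2 - 42*n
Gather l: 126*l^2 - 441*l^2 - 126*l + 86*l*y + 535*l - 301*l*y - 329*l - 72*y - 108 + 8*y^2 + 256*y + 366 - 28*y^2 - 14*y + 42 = -315*l^2 + l*(80 - 215*y) - 20*y^2 + 170*y + 300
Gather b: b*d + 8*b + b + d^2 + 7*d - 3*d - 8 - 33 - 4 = b*(d + 9) + d^2 + 4*d - 45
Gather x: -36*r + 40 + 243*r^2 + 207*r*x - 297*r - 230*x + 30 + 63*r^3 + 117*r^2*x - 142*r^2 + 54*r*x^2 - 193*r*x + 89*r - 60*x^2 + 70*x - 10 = 63*r^3 + 101*r^2 - 244*r + x^2*(54*r - 60) + x*(117*r^2 + 14*r - 160) + 60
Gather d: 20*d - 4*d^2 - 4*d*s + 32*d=-4*d^2 + d*(52 - 4*s)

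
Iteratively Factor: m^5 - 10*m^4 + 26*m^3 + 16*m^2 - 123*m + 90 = (m - 5)*(m^4 - 5*m^3 + m^2 + 21*m - 18) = (m - 5)*(m - 3)*(m^3 - 2*m^2 - 5*m + 6) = (m - 5)*(m - 3)^2*(m^2 + m - 2) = (m - 5)*(m - 3)^2*(m - 1)*(m + 2)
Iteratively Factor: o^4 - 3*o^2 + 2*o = (o)*(o^3 - 3*o + 2) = o*(o - 1)*(o^2 + o - 2) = o*(o - 1)*(o + 2)*(o - 1)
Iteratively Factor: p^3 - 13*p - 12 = (p - 4)*(p^2 + 4*p + 3) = (p - 4)*(p + 1)*(p + 3)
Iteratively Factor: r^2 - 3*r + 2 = (r - 2)*(r - 1)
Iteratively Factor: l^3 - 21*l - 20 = (l + 1)*(l^2 - l - 20) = (l - 5)*(l + 1)*(l + 4)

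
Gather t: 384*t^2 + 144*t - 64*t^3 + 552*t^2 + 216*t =-64*t^3 + 936*t^2 + 360*t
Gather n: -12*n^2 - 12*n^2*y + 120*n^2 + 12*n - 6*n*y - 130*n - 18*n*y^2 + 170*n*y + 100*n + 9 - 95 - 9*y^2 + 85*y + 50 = n^2*(108 - 12*y) + n*(-18*y^2 + 164*y - 18) - 9*y^2 + 85*y - 36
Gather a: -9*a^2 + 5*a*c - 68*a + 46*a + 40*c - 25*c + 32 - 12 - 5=-9*a^2 + a*(5*c - 22) + 15*c + 15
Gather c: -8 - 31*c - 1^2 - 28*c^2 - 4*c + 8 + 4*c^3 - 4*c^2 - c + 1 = 4*c^3 - 32*c^2 - 36*c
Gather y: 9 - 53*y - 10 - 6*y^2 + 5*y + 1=-6*y^2 - 48*y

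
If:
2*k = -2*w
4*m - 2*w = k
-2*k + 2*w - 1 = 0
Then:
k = -1/4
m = 1/16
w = 1/4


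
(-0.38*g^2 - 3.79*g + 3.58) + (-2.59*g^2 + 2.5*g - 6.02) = -2.97*g^2 - 1.29*g - 2.44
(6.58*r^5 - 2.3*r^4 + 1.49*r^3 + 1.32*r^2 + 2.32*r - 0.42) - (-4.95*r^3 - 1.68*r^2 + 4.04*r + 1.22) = 6.58*r^5 - 2.3*r^4 + 6.44*r^3 + 3.0*r^2 - 1.72*r - 1.64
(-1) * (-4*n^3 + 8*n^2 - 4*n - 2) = 4*n^3 - 8*n^2 + 4*n + 2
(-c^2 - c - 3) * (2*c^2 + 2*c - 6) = -2*c^4 - 4*c^3 - 2*c^2 + 18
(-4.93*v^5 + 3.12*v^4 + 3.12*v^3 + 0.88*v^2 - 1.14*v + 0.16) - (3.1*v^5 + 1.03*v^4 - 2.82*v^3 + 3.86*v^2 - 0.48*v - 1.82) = -8.03*v^5 + 2.09*v^4 + 5.94*v^3 - 2.98*v^2 - 0.66*v + 1.98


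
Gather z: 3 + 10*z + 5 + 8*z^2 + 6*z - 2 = 8*z^2 + 16*z + 6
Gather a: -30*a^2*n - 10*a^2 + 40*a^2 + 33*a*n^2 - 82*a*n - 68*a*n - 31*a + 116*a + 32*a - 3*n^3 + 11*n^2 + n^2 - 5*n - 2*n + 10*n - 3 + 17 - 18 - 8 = a^2*(30 - 30*n) + a*(33*n^2 - 150*n + 117) - 3*n^3 + 12*n^2 + 3*n - 12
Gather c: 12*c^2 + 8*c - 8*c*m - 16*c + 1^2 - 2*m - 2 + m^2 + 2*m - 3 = 12*c^2 + c*(-8*m - 8) + m^2 - 4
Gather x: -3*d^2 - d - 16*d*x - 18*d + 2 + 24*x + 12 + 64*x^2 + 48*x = -3*d^2 - 19*d + 64*x^2 + x*(72 - 16*d) + 14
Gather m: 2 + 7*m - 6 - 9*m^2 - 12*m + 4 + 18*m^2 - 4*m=9*m^2 - 9*m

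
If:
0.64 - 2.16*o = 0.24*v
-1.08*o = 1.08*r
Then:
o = 0.296296296296296 - 0.111111111111111*v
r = 0.111111111111111*v - 0.296296296296296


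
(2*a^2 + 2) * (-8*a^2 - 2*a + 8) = -16*a^4 - 4*a^3 - 4*a + 16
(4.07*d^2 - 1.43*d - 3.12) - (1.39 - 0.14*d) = 4.07*d^2 - 1.29*d - 4.51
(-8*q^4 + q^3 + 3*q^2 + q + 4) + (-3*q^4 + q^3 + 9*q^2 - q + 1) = -11*q^4 + 2*q^3 + 12*q^2 + 5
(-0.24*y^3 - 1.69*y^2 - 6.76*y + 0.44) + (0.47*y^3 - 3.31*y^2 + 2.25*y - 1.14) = 0.23*y^3 - 5.0*y^2 - 4.51*y - 0.7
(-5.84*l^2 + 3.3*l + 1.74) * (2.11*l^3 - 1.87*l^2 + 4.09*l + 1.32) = -12.3224*l^5 + 17.8838*l^4 - 26.3852*l^3 + 2.5344*l^2 + 11.4726*l + 2.2968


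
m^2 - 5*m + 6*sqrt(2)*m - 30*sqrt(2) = (m - 5)*(m + 6*sqrt(2))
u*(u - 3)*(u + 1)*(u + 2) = u^4 - 7*u^2 - 6*u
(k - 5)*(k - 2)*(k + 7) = k^3 - 39*k + 70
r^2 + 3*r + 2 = (r + 1)*(r + 2)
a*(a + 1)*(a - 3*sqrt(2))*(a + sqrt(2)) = a^4 - 2*sqrt(2)*a^3 + a^3 - 6*a^2 - 2*sqrt(2)*a^2 - 6*a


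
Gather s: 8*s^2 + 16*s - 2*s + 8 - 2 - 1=8*s^2 + 14*s + 5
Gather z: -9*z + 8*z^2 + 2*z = 8*z^2 - 7*z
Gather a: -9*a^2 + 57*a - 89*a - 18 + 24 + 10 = -9*a^2 - 32*a + 16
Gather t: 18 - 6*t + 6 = 24 - 6*t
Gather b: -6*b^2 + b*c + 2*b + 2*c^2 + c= -6*b^2 + b*(c + 2) + 2*c^2 + c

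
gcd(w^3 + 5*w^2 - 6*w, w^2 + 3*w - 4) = w - 1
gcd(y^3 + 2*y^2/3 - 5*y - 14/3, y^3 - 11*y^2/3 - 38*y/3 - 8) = y + 1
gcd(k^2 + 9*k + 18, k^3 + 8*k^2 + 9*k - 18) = k^2 + 9*k + 18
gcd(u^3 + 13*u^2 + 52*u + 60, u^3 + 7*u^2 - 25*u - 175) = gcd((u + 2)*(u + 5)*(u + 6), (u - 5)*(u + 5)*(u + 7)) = u + 5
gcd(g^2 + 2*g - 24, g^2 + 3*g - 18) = g + 6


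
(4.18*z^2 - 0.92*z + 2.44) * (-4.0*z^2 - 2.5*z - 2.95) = -16.72*z^4 - 6.77*z^3 - 19.791*z^2 - 3.386*z - 7.198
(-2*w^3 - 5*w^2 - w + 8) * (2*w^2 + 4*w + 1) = -4*w^5 - 18*w^4 - 24*w^3 + 7*w^2 + 31*w + 8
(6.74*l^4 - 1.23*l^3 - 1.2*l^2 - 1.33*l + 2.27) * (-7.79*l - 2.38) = -52.5046*l^5 - 6.4595*l^4 + 12.2754*l^3 + 13.2167*l^2 - 14.5179*l - 5.4026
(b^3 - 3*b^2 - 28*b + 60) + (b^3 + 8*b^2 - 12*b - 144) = 2*b^3 + 5*b^2 - 40*b - 84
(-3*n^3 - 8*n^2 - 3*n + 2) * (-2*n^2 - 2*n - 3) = 6*n^5 + 22*n^4 + 31*n^3 + 26*n^2 + 5*n - 6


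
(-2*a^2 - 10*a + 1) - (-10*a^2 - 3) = 8*a^2 - 10*a + 4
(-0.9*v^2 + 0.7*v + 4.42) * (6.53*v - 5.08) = -5.877*v^3 + 9.143*v^2 + 25.3066*v - 22.4536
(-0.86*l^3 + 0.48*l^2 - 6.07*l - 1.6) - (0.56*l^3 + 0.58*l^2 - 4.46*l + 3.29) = -1.42*l^3 - 0.1*l^2 - 1.61*l - 4.89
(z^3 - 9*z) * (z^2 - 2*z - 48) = z^5 - 2*z^4 - 57*z^3 + 18*z^2 + 432*z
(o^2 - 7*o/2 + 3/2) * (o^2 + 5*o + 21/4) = o^4 + 3*o^3/2 - 43*o^2/4 - 87*o/8 + 63/8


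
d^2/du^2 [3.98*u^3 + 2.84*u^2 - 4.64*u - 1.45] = 23.88*u + 5.68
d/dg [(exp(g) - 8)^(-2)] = -2*exp(g)/(exp(g) - 8)^3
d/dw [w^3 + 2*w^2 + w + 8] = 3*w^2 + 4*w + 1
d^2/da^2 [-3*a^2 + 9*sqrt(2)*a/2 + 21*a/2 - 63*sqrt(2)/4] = -6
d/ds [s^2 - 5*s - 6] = 2*s - 5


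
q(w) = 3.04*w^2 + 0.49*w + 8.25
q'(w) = 6.08*w + 0.49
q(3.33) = 43.59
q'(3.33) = 20.74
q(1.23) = 13.45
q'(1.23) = 7.97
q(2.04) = 21.90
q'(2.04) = 12.89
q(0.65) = 9.85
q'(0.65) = 4.44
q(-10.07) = 311.59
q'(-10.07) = -60.74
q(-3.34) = 40.53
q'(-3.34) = -19.82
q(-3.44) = 42.54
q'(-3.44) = -20.43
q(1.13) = 12.69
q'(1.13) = 7.36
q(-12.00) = 440.13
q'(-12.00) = -72.47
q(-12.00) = 440.13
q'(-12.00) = -72.47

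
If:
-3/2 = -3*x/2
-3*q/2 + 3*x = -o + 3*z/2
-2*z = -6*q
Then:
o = 2*z - 3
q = z/3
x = 1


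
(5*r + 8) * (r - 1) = 5*r^2 + 3*r - 8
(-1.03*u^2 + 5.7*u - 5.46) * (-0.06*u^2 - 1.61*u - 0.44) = 0.0618*u^4 + 1.3163*u^3 - 8.3962*u^2 + 6.2826*u + 2.4024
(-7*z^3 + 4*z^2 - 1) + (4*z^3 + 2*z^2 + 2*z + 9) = -3*z^3 + 6*z^2 + 2*z + 8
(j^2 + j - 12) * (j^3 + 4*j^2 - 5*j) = j^5 + 5*j^4 - 13*j^3 - 53*j^2 + 60*j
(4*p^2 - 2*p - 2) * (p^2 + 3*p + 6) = 4*p^4 + 10*p^3 + 16*p^2 - 18*p - 12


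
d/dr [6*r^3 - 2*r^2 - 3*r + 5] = 18*r^2 - 4*r - 3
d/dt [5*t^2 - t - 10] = 10*t - 1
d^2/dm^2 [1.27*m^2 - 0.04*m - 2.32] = 2.54000000000000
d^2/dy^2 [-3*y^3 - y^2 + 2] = -18*y - 2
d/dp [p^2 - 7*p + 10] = 2*p - 7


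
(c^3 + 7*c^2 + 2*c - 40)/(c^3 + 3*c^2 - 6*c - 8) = (c + 5)/(c + 1)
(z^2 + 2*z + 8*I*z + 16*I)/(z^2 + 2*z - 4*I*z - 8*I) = (z + 8*I)/(z - 4*I)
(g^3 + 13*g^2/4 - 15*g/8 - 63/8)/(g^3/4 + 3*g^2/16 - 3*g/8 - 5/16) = 2*(8*g^3 + 26*g^2 - 15*g - 63)/(4*g^3 + 3*g^2 - 6*g - 5)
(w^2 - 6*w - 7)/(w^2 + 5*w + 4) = (w - 7)/(w + 4)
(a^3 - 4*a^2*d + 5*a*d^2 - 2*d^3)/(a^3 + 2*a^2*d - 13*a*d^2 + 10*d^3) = (a - d)/(a + 5*d)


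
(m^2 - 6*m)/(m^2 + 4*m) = (m - 6)/(m + 4)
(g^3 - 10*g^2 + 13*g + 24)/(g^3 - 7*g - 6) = (g - 8)/(g + 2)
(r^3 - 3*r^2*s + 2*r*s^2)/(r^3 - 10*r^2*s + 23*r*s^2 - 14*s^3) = r/(r - 7*s)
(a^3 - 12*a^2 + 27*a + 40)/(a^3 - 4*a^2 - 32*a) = (a^2 - 4*a - 5)/(a*(a + 4))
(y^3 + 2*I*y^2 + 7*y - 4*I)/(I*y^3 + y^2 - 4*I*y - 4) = (-I*y^2 + 3*y - 4*I)/(y^2 - 4)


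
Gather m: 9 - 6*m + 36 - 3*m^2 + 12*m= -3*m^2 + 6*m + 45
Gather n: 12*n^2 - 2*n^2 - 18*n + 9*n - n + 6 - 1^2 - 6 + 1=10*n^2 - 10*n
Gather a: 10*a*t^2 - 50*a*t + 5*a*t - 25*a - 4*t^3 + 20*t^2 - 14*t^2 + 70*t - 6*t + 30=a*(10*t^2 - 45*t - 25) - 4*t^3 + 6*t^2 + 64*t + 30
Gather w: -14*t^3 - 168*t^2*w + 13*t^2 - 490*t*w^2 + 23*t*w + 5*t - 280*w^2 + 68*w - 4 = -14*t^3 + 13*t^2 + 5*t + w^2*(-490*t - 280) + w*(-168*t^2 + 23*t + 68) - 4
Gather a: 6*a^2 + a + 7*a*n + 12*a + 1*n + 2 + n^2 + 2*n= 6*a^2 + a*(7*n + 13) + n^2 + 3*n + 2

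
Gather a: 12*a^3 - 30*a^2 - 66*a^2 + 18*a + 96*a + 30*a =12*a^3 - 96*a^2 + 144*a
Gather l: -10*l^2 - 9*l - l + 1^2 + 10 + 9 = -10*l^2 - 10*l + 20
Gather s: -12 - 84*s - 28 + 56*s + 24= -28*s - 16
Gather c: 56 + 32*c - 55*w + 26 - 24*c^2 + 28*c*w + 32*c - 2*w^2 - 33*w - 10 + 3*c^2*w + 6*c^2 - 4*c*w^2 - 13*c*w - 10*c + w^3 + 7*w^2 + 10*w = c^2*(3*w - 18) + c*(-4*w^2 + 15*w + 54) + w^3 + 5*w^2 - 78*w + 72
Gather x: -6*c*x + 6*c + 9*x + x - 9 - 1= 6*c + x*(10 - 6*c) - 10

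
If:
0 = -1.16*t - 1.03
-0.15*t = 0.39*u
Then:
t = -0.89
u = 0.34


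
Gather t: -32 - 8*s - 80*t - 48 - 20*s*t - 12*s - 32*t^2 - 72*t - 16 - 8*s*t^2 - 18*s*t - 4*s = -24*s + t^2*(-8*s - 32) + t*(-38*s - 152) - 96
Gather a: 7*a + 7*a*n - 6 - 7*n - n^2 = a*(7*n + 7) - n^2 - 7*n - 6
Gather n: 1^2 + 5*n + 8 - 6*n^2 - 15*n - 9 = -6*n^2 - 10*n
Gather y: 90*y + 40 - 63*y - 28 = 27*y + 12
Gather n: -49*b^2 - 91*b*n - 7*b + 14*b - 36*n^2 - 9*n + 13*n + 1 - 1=-49*b^2 + 7*b - 36*n^2 + n*(4 - 91*b)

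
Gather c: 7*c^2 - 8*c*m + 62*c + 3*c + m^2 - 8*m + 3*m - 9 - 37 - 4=7*c^2 + c*(65 - 8*m) + m^2 - 5*m - 50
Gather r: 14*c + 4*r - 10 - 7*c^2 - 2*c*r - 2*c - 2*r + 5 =-7*c^2 + 12*c + r*(2 - 2*c) - 5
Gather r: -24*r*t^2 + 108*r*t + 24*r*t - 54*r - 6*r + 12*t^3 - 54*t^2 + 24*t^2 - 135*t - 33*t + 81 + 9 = r*(-24*t^2 + 132*t - 60) + 12*t^3 - 30*t^2 - 168*t + 90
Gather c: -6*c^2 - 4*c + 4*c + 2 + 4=6 - 6*c^2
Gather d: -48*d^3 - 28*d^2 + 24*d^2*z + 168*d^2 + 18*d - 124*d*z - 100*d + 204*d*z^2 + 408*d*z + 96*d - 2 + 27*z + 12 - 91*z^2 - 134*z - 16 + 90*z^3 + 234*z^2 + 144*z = -48*d^3 + d^2*(24*z + 140) + d*(204*z^2 + 284*z + 14) + 90*z^3 + 143*z^2 + 37*z - 6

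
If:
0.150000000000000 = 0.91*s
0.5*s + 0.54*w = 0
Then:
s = 0.16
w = -0.15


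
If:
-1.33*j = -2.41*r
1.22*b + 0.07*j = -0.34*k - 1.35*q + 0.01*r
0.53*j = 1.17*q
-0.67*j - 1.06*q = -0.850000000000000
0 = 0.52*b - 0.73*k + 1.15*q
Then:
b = -0.46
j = 0.74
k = 0.20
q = 0.33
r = 0.41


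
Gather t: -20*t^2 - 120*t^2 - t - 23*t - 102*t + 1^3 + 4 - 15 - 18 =-140*t^2 - 126*t - 28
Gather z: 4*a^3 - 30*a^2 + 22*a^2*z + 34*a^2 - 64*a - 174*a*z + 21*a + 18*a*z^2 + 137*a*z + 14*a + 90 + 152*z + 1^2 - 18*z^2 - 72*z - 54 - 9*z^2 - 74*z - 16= 4*a^3 + 4*a^2 - 29*a + z^2*(18*a - 27) + z*(22*a^2 - 37*a + 6) + 21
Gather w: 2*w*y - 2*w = w*(2*y - 2)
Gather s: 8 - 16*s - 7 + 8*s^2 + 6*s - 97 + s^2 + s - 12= 9*s^2 - 9*s - 108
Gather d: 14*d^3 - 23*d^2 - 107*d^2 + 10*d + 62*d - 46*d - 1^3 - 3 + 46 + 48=14*d^3 - 130*d^2 + 26*d + 90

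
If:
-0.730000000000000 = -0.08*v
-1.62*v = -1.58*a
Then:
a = 9.36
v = 9.12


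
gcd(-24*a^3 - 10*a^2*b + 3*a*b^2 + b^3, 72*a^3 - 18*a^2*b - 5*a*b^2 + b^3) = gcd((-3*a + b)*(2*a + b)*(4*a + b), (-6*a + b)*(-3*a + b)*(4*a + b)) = 12*a^2 - a*b - b^2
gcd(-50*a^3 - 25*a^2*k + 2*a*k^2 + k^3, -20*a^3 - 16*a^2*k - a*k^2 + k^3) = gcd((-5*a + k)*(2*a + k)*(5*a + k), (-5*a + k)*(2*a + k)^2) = 10*a^2 + 3*a*k - k^2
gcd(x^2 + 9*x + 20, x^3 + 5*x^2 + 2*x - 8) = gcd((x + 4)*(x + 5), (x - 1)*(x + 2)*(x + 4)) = x + 4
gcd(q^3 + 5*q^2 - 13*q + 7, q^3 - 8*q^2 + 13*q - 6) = q^2 - 2*q + 1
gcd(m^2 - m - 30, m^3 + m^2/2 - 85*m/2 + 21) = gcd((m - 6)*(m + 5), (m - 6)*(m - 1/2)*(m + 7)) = m - 6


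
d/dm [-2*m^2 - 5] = -4*m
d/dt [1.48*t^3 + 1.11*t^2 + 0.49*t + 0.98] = 4.44*t^2 + 2.22*t + 0.49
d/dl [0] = 0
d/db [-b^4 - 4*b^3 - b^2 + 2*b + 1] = -4*b^3 - 12*b^2 - 2*b + 2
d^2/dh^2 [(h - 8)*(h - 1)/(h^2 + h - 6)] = 4*(-5*h^3 + 21*h^2 - 69*h + 19)/(h^6 + 3*h^5 - 15*h^4 - 35*h^3 + 90*h^2 + 108*h - 216)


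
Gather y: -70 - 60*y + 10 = -60*y - 60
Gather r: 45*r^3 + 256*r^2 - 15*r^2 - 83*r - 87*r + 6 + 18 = 45*r^3 + 241*r^2 - 170*r + 24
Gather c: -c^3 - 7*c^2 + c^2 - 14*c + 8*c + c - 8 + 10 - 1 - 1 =-c^3 - 6*c^2 - 5*c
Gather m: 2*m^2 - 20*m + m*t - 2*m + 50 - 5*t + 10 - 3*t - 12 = 2*m^2 + m*(t - 22) - 8*t + 48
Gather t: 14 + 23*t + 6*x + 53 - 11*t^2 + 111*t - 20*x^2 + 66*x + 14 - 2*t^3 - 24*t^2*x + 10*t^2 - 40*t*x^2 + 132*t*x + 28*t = -2*t^3 + t^2*(-24*x - 1) + t*(-40*x^2 + 132*x + 162) - 20*x^2 + 72*x + 81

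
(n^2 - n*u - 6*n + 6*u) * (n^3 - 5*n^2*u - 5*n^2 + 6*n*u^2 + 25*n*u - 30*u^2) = n^5 - 6*n^4*u - 11*n^4 + 11*n^3*u^2 + 66*n^3*u + 30*n^3 - 6*n^2*u^3 - 121*n^2*u^2 - 180*n^2*u + 66*n*u^3 + 330*n*u^2 - 180*u^3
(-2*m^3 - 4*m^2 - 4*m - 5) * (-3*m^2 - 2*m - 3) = 6*m^5 + 16*m^4 + 26*m^3 + 35*m^2 + 22*m + 15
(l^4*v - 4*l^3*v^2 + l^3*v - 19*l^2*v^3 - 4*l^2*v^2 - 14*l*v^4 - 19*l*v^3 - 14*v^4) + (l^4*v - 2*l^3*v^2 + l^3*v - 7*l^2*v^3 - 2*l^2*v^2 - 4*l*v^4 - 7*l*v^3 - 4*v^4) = 2*l^4*v - 6*l^3*v^2 + 2*l^3*v - 26*l^2*v^3 - 6*l^2*v^2 - 18*l*v^4 - 26*l*v^3 - 18*v^4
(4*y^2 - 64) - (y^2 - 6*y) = 3*y^2 + 6*y - 64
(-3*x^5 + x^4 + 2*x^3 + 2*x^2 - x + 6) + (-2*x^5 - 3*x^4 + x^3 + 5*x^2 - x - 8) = -5*x^5 - 2*x^4 + 3*x^3 + 7*x^2 - 2*x - 2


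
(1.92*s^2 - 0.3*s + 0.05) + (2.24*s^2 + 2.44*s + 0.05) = 4.16*s^2 + 2.14*s + 0.1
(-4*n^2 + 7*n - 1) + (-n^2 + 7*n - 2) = -5*n^2 + 14*n - 3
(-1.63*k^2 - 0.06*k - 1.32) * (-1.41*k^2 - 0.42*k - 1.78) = 2.2983*k^4 + 0.7692*k^3 + 4.7878*k^2 + 0.6612*k + 2.3496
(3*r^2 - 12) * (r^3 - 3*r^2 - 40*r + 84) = 3*r^5 - 9*r^4 - 132*r^3 + 288*r^2 + 480*r - 1008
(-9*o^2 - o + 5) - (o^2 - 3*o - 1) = -10*o^2 + 2*o + 6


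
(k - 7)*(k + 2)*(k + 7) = k^3 + 2*k^2 - 49*k - 98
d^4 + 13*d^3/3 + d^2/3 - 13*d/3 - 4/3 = (d - 1)*(d + 1/3)*(d + 1)*(d + 4)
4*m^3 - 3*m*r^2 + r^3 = (-2*m + r)^2*(m + r)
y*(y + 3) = y^2 + 3*y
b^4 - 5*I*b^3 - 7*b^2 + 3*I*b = b*(b - 3*I)*(b - I)^2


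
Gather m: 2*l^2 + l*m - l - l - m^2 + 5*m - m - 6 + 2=2*l^2 - 2*l - m^2 + m*(l + 4) - 4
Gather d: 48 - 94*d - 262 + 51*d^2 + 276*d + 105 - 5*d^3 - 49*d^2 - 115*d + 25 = -5*d^3 + 2*d^2 + 67*d - 84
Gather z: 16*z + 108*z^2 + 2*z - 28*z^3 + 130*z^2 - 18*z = -28*z^3 + 238*z^2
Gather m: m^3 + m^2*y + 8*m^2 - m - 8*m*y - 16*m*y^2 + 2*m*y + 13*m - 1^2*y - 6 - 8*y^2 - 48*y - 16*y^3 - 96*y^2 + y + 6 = m^3 + m^2*(y + 8) + m*(-16*y^2 - 6*y + 12) - 16*y^3 - 104*y^2 - 48*y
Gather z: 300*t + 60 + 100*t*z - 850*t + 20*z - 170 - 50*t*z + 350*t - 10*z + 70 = -200*t + z*(50*t + 10) - 40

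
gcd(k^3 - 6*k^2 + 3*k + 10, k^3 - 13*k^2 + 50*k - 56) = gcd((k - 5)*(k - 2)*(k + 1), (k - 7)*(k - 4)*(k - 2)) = k - 2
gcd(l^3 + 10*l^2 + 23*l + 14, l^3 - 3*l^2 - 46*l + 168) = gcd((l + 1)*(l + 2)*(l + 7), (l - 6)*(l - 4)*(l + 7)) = l + 7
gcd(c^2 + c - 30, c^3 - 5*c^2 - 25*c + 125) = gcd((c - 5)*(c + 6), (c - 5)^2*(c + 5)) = c - 5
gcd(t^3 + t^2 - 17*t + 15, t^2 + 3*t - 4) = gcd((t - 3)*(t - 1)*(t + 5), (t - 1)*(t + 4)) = t - 1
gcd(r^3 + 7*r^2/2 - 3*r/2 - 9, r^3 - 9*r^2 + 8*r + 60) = r + 2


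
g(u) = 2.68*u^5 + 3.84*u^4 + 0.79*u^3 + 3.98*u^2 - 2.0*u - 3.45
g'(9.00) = 99376.45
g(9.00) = 184322.40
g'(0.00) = -2.00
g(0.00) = -3.45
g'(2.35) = 637.81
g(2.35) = 333.27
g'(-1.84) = 49.29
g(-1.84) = -3.72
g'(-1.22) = -6.39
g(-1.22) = 4.74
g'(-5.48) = 9582.26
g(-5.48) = -9784.53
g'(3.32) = 2240.65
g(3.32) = 1610.22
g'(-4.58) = 4431.72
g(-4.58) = -3697.92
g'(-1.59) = 15.24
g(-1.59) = 3.92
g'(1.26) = 76.29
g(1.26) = 20.12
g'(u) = 13.4*u^4 + 15.36*u^3 + 2.37*u^2 + 7.96*u - 2.0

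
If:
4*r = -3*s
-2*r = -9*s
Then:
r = 0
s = 0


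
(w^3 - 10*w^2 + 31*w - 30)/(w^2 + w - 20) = (w^3 - 10*w^2 + 31*w - 30)/(w^2 + w - 20)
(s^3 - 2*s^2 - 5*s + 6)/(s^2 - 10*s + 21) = (s^2 + s - 2)/(s - 7)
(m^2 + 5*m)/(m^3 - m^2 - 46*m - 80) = m/(m^2 - 6*m - 16)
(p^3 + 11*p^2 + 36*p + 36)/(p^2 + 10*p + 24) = (p^2 + 5*p + 6)/(p + 4)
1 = 1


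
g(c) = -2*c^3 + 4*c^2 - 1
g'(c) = -6*c^2 + 8*c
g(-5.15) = 378.27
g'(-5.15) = -200.34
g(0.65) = 0.14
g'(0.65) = 2.66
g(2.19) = -2.82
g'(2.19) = -11.26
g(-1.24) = 8.96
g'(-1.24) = -19.15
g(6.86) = -458.42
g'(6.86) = -227.48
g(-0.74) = 2.00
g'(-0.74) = -9.21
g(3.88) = -57.60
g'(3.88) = -59.29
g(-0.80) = 2.58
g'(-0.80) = -10.24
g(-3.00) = 89.00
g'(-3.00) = -78.00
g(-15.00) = 7649.00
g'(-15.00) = -1470.00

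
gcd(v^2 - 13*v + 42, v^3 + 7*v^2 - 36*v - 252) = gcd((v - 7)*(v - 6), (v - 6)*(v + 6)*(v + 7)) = v - 6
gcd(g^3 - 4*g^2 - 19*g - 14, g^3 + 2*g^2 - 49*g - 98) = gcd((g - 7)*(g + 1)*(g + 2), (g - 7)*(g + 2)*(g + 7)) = g^2 - 5*g - 14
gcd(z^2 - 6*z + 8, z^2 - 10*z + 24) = z - 4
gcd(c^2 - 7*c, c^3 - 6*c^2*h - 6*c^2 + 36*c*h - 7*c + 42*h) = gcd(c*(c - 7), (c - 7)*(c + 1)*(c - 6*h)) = c - 7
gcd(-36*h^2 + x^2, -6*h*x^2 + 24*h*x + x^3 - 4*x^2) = -6*h + x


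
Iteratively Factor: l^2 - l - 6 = (l + 2)*(l - 3)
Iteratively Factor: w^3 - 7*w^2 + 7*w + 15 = (w - 5)*(w^2 - 2*w - 3) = (w - 5)*(w + 1)*(w - 3)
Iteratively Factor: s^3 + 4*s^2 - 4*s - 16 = (s - 2)*(s^2 + 6*s + 8) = (s - 2)*(s + 2)*(s + 4)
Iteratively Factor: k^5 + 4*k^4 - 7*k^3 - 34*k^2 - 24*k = (k + 4)*(k^4 - 7*k^2 - 6*k) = (k + 2)*(k + 4)*(k^3 - 2*k^2 - 3*k) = (k - 3)*(k + 2)*(k + 4)*(k^2 + k) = k*(k - 3)*(k + 2)*(k + 4)*(k + 1)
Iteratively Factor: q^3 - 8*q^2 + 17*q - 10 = (q - 2)*(q^2 - 6*q + 5) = (q - 5)*(q - 2)*(q - 1)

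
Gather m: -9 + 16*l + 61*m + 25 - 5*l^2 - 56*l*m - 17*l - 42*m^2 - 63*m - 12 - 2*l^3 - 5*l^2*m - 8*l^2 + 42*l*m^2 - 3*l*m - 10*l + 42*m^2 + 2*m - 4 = -2*l^3 - 13*l^2 + 42*l*m^2 - 11*l + m*(-5*l^2 - 59*l)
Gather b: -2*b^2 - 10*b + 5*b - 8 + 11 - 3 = -2*b^2 - 5*b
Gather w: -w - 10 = -w - 10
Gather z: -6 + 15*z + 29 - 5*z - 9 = 10*z + 14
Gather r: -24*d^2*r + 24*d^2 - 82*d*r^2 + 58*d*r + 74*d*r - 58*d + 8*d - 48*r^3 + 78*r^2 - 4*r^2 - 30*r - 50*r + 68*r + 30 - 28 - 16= 24*d^2 - 50*d - 48*r^3 + r^2*(74 - 82*d) + r*(-24*d^2 + 132*d - 12) - 14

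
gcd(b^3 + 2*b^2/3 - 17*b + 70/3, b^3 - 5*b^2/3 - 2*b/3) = b - 2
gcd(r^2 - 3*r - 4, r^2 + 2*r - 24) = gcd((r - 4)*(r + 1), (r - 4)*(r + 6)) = r - 4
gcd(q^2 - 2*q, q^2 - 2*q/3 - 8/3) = q - 2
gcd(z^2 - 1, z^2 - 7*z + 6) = z - 1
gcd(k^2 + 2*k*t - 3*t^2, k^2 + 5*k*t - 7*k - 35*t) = 1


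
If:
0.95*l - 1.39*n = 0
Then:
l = 1.46315789473684*n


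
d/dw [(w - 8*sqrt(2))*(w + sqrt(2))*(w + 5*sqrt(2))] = 3*w^2 - 4*sqrt(2)*w - 86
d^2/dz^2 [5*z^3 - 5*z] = 30*z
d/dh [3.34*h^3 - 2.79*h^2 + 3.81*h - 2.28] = 10.02*h^2 - 5.58*h + 3.81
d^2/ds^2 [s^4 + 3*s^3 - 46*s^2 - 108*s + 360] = 12*s^2 + 18*s - 92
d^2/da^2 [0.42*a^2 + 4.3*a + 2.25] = 0.840000000000000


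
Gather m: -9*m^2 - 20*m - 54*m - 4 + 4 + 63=-9*m^2 - 74*m + 63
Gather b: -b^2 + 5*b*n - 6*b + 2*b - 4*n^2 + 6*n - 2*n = -b^2 + b*(5*n - 4) - 4*n^2 + 4*n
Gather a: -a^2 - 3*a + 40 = -a^2 - 3*a + 40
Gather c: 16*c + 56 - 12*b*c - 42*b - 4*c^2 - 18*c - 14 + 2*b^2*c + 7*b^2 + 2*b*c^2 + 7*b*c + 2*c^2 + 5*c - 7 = 7*b^2 - 42*b + c^2*(2*b - 2) + c*(2*b^2 - 5*b + 3) + 35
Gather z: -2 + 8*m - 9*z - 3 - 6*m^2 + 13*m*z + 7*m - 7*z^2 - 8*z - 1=-6*m^2 + 15*m - 7*z^2 + z*(13*m - 17) - 6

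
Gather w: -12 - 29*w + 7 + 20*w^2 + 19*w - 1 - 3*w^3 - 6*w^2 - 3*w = -3*w^3 + 14*w^2 - 13*w - 6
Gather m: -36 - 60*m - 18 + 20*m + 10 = -40*m - 44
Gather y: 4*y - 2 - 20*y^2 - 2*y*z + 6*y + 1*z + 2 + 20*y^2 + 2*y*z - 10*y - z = 0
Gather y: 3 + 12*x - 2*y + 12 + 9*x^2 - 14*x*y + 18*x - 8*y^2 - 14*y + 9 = 9*x^2 + 30*x - 8*y^2 + y*(-14*x - 16) + 24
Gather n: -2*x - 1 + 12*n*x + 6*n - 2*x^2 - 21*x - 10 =n*(12*x + 6) - 2*x^2 - 23*x - 11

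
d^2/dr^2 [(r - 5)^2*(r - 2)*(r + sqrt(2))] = 12*r^2 - 72*r + 6*sqrt(2)*r - 24*sqrt(2) + 90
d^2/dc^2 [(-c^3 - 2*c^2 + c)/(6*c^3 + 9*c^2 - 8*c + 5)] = 4*(-9*c^6 - 18*c^5 + 27*c^4 + 193*c^3 + 105*c^2 - 105*c - 5)/(216*c^9 + 972*c^8 + 594*c^7 - 1323*c^6 + 828*c^5 + 1503*c^4 - 2222*c^3 + 1635*c^2 - 600*c + 125)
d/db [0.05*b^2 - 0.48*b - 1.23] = 0.1*b - 0.48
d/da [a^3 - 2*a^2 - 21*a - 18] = 3*a^2 - 4*a - 21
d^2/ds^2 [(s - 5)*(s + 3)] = 2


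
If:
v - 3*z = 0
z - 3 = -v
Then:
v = 9/4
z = 3/4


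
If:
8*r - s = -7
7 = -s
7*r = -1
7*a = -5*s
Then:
No Solution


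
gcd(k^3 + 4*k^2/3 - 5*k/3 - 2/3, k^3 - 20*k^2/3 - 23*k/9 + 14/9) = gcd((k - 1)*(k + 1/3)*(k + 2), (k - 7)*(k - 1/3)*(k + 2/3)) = 1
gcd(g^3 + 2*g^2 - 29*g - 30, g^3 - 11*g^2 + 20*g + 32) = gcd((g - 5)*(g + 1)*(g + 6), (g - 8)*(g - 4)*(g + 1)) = g + 1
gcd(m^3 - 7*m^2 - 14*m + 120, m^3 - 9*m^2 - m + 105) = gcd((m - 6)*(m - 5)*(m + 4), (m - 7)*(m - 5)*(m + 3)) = m - 5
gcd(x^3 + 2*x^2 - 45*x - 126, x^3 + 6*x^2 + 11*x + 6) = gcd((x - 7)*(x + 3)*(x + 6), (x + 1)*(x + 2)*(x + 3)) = x + 3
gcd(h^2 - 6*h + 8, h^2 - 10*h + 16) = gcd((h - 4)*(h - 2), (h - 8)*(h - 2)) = h - 2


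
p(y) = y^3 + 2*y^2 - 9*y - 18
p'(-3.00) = 6.00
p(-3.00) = 0.00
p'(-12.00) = 375.00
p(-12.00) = -1350.00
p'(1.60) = 5.08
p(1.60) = -23.18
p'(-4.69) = 38.23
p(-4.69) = -34.96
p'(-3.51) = 13.92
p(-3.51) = -5.01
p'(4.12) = 58.40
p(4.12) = 48.80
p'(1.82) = 8.22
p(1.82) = -21.73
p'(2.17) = 13.81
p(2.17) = -17.89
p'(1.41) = 2.60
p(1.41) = -23.91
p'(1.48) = 3.49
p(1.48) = -23.70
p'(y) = 3*y^2 + 4*y - 9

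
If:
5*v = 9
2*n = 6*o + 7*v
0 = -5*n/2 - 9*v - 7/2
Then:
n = -197/25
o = -709/150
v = 9/5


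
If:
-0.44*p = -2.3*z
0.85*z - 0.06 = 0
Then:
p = 0.37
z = 0.07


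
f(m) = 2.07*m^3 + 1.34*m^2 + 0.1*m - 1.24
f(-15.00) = -6687.49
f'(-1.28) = 6.84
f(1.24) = 4.89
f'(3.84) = 101.96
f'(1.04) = 9.60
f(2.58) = 43.49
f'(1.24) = 12.97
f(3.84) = 136.11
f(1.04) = 2.64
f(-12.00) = -3386.44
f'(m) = 6.21*m^2 + 2.68*m + 0.1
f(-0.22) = -1.22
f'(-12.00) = 862.18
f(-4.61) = -176.03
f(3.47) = 101.73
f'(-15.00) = 1357.15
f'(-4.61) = 119.72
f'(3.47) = 84.17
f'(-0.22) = -0.19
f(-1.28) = -3.51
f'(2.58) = 48.35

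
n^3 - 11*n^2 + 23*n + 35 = (n - 7)*(n - 5)*(n + 1)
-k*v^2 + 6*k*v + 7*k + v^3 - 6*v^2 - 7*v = (-k + v)*(v - 7)*(v + 1)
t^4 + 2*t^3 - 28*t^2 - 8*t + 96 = (t - 4)*(t - 2)*(t + 2)*(t + 6)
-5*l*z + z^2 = z*(-5*l + z)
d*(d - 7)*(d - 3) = d^3 - 10*d^2 + 21*d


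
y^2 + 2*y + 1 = (y + 1)^2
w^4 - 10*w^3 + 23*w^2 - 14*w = w*(w - 7)*(w - 2)*(w - 1)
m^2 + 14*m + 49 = (m + 7)^2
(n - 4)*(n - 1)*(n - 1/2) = n^3 - 11*n^2/2 + 13*n/2 - 2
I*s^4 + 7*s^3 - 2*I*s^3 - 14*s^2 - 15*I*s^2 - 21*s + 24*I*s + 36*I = (s - 3)*(s - 4*I)*(s - 3*I)*(I*s + I)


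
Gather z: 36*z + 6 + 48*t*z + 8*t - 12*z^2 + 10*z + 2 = 8*t - 12*z^2 + z*(48*t + 46) + 8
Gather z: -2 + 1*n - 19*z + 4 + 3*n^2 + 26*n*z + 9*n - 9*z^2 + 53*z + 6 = 3*n^2 + 10*n - 9*z^2 + z*(26*n + 34) + 8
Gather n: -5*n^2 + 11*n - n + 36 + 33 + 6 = -5*n^2 + 10*n + 75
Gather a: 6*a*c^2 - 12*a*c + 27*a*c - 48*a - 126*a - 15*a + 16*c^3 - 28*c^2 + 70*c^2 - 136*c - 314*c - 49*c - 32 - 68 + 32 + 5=a*(6*c^2 + 15*c - 189) + 16*c^3 + 42*c^2 - 499*c - 63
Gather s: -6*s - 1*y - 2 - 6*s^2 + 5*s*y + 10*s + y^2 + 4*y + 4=-6*s^2 + s*(5*y + 4) + y^2 + 3*y + 2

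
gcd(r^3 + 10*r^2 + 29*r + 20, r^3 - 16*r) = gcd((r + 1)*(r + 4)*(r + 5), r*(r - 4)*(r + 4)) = r + 4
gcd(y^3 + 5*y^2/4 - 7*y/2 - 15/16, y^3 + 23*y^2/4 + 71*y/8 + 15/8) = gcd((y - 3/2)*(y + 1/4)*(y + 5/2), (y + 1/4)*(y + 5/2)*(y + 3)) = y^2 + 11*y/4 + 5/8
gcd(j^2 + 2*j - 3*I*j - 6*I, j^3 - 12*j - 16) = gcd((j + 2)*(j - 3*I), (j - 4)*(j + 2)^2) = j + 2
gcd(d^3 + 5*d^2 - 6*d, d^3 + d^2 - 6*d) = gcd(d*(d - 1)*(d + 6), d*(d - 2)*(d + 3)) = d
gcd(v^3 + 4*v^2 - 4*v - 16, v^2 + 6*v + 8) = v^2 + 6*v + 8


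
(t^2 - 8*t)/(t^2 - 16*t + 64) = t/(t - 8)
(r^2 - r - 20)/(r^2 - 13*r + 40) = (r + 4)/(r - 8)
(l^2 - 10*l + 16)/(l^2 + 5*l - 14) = (l - 8)/(l + 7)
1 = 1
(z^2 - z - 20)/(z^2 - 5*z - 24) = (-z^2 + z + 20)/(-z^2 + 5*z + 24)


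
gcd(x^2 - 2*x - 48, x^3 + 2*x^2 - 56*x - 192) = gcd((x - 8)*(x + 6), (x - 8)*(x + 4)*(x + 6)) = x^2 - 2*x - 48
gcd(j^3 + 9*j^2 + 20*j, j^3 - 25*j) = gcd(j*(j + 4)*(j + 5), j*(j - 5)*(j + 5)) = j^2 + 5*j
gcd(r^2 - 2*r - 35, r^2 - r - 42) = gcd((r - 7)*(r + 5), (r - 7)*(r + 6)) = r - 7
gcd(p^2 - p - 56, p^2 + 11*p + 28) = p + 7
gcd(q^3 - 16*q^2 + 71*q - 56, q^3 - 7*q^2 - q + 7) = q^2 - 8*q + 7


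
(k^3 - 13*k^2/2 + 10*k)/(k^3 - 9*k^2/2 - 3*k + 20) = k/(k + 2)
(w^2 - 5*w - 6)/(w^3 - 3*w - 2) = (w - 6)/(w^2 - w - 2)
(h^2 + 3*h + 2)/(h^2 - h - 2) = (h + 2)/(h - 2)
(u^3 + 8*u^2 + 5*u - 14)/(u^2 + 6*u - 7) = u + 2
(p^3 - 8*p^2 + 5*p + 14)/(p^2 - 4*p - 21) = (p^2 - p - 2)/(p + 3)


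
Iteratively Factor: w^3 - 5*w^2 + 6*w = (w - 3)*(w^2 - 2*w) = w*(w - 3)*(w - 2)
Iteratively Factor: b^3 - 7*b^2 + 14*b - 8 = (b - 4)*(b^2 - 3*b + 2) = (b - 4)*(b - 2)*(b - 1)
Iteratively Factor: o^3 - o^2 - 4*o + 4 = (o - 1)*(o^2 - 4) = (o - 2)*(o - 1)*(o + 2)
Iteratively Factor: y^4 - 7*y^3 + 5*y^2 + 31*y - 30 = (y - 1)*(y^3 - 6*y^2 - y + 30) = (y - 5)*(y - 1)*(y^2 - y - 6) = (y - 5)*(y - 1)*(y + 2)*(y - 3)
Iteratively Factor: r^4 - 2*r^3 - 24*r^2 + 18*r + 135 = (r + 3)*(r^3 - 5*r^2 - 9*r + 45) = (r - 5)*(r + 3)*(r^2 - 9) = (r - 5)*(r + 3)^2*(r - 3)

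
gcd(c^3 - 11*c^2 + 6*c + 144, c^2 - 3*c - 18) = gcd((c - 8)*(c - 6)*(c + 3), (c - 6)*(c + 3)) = c^2 - 3*c - 18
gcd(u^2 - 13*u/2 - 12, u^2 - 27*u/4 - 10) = u - 8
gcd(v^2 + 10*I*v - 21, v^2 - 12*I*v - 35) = 1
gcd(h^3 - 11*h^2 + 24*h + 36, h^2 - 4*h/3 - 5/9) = 1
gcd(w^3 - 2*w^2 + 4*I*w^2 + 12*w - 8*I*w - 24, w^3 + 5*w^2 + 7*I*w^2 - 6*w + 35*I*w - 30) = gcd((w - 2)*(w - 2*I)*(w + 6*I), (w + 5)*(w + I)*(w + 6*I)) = w + 6*I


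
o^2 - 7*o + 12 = (o - 4)*(o - 3)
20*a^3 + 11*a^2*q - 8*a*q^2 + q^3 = (-5*a + q)*(-4*a + q)*(a + q)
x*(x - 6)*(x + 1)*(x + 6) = x^4 + x^3 - 36*x^2 - 36*x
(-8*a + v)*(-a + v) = 8*a^2 - 9*a*v + v^2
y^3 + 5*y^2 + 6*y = y*(y + 2)*(y + 3)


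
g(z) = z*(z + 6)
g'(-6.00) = -6.00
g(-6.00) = 0.00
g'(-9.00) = -12.00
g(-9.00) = 27.00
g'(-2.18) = 1.64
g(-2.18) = -8.33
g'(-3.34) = -0.68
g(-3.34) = -8.88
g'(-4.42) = -2.84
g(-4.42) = -6.98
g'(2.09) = 10.18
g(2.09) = 16.91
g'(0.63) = 7.26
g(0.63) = 4.18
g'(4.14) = 14.28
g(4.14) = 41.98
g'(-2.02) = 1.96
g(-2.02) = -8.04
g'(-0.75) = 4.50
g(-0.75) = -3.94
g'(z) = 2*z + 6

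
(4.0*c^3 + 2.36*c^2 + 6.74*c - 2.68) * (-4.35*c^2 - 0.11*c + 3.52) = -17.4*c^5 - 10.706*c^4 - 15.4986*c^3 + 19.2238*c^2 + 24.0196*c - 9.4336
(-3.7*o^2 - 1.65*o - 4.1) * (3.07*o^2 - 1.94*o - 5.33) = -11.359*o^4 + 2.1125*o^3 + 10.335*o^2 + 16.7485*o + 21.853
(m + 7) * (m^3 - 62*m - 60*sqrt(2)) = m^4 + 7*m^3 - 62*m^2 - 434*m - 60*sqrt(2)*m - 420*sqrt(2)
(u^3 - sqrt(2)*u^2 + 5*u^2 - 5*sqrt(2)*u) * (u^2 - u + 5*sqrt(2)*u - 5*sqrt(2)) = u^5 + 4*u^4 + 4*sqrt(2)*u^4 - 15*u^3 + 16*sqrt(2)*u^3 - 40*u^2 - 20*sqrt(2)*u^2 + 50*u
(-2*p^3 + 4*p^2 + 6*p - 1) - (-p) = -2*p^3 + 4*p^2 + 7*p - 1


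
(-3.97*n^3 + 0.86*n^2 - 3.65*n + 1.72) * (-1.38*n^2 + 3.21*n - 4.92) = 5.4786*n^5 - 13.9305*n^4 + 27.33*n^3 - 18.3213*n^2 + 23.4792*n - 8.4624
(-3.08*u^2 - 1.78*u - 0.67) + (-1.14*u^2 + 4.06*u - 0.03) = -4.22*u^2 + 2.28*u - 0.7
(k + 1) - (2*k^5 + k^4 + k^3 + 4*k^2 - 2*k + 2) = -2*k^5 - k^4 - k^3 - 4*k^2 + 3*k - 1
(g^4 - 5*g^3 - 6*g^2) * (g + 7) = g^5 + 2*g^4 - 41*g^3 - 42*g^2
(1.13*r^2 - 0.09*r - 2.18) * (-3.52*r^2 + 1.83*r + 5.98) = -3.9776*r^4 + 2.3847*r^3 + 14.2663*r^2 - 4.5276*r - 13.0364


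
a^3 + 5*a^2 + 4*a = a*(a + 1)*(a + 4)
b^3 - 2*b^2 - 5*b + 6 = (b - 3)*(b - 1)*(b + 2)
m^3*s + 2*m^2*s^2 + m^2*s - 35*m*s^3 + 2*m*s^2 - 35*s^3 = (m - 5*s)*(m + 7*s)*(m*s + s)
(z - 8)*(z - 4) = z^2 - 12*z + 32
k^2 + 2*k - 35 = (k - 5)*(k + 7)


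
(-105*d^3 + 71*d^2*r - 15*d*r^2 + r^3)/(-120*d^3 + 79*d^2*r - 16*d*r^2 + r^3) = (-7*d + r)/(-8*d + r)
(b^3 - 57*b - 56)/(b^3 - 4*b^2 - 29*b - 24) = (b + 7)/(b + 3)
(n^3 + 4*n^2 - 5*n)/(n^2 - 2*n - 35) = n*(n - 1)/(n - 7)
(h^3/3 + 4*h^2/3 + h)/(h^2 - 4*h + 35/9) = 3*h*(h^2 + 4*h + 3)/(9*h^2 - 36*h + 35)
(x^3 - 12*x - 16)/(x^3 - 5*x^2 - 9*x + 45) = (x^3 - 12*x - 16)/(x^3 - 5*x^2 - 9*x + 45)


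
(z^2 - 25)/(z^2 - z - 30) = (z - 5)/(z - 6)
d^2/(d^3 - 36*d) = d/(d^2 - 36)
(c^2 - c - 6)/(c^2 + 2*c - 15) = (c + 2)/(c + 5)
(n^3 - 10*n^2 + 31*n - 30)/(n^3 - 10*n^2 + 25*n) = (n^2 - 5*n + 6)/(n*(n - 5))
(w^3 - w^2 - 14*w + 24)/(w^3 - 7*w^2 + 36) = (w^2 + 2*w - 8)/(w^2 - 4*w - 12)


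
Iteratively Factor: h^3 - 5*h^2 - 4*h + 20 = (h - 5)*(h^2 - 4) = (h - 5)*(h + 2)*(h - 2)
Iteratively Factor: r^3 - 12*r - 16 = (r - 4)*(r^2 + 4*r + 4) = (r - 4)*(r + 2)*(r + 2)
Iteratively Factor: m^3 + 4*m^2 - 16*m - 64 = (m + 4)*(m^2 - 16) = (m + 4)^2*(m - 4)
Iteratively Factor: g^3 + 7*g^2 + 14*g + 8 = (g + 2)*(g^2 + 5*g + 4) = (g + 2)*(g + 4)*(g + 1)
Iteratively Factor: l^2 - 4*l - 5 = (l + 1)*(l - 5)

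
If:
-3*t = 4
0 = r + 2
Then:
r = -2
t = -4/3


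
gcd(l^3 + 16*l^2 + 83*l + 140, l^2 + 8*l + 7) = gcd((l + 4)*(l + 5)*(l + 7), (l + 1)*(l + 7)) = l + 7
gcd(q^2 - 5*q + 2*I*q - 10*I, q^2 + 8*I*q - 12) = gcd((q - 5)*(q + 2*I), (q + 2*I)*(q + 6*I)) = q + 2*I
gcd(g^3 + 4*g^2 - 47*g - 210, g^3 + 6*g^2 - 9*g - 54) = g + 6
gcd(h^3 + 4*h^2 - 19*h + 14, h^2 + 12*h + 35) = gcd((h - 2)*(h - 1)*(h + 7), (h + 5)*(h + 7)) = h + 7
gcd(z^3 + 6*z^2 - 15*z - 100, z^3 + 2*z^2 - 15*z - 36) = z - 4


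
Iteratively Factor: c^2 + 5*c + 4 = (c + 1)*(c + 4)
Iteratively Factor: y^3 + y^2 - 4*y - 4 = (y + 2)*(y^2 - y - 2) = (y - 2)*(y + 2)*(y + 1)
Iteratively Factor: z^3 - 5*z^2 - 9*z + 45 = (z + 3)*(z^2 - 8*z + 15) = (z - 5)*(z + 3)*(z - 3)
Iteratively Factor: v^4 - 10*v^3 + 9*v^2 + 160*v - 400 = (v - 5)*(v^3 - 5*v^2 - 16*v + 80) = (v - 5)*(v + 4)*(v^2 - 9*v + 20) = (v - 5)*(v - 4)*(v + 4)*(v - 5)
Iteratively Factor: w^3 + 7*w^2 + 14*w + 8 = (w + 2)*(w^2 + 5*w + 4) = (w + 2)*(w + 4)*(w + 1)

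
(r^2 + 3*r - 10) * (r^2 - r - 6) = r^4 + 2*r^3 - 19*r^2 - 8*r + 60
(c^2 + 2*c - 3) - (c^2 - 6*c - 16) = 8*c + 13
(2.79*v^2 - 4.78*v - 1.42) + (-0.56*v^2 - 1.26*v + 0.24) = 2.23*v^2 - 6.04*v - 1.18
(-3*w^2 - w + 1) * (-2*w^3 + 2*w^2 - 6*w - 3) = 6*w^5 - 4*w^4 + 14*w^3 + 17*w^2 - 3*w - 3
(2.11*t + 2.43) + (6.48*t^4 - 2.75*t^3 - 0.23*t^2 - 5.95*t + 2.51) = 6.48*t^4 - 2.75*t^3 - 0.23*t^2 - 3.84*t + 4.94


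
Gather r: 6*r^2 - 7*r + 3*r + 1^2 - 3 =6*r^2 - 4*r - 2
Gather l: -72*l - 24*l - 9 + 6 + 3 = -96*l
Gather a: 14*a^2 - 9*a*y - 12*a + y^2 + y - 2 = 14*a^2 + a*(-9*y - 12) + y^2 + y - 2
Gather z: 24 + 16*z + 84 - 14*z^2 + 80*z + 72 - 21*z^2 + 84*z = -35*z^2 + 180*z + 180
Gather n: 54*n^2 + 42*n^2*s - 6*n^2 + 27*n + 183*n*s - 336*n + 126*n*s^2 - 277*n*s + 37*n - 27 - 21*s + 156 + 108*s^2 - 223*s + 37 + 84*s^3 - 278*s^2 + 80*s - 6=n^2*(42*s + 48) + n*(126*s^2 - 94*s - 272) + 84*s^3 - 170*s^2 - 164*s + 160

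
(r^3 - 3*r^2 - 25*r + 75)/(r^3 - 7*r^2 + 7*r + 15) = (r + 5)/(r + 1)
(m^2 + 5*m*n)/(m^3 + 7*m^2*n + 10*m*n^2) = 1/(m + 2*n)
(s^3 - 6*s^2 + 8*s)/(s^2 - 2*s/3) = 3*(s^2 - 6*s + 8)/(3*s - 2)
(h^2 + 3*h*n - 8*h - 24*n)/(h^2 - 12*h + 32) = (h + 3*n)/(h - 4)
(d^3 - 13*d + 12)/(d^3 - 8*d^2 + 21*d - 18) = (d^2 + 3*d - 4)/(d^2 - 5*d + 6)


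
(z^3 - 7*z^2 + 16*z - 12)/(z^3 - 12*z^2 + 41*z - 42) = (z - 2)/(z - 7)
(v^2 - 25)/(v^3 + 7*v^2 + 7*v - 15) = (v - 5)/(v^2 + 2*v - 3)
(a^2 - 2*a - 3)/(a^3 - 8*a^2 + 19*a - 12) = (a + 1)/(a^2 - 5*a + 4)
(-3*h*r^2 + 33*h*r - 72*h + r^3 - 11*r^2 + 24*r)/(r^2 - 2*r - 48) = (-3*h*r + 9*h + r^2 - 3*r)/(r + 6)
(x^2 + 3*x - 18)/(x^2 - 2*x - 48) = (x - 3)/(x - 8)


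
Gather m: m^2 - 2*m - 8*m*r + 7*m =m^2 + m*(5 - 8*r)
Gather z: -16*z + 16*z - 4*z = -4*z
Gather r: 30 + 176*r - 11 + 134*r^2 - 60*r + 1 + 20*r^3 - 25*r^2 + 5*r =20*r^3 + 109*r^2 + 121*r + 20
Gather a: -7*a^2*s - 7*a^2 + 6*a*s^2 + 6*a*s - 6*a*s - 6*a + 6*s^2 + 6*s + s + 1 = a^2*(-7*s - 7) + a*(6*s^2 - 6) + 6*s^2 + 7*s + 1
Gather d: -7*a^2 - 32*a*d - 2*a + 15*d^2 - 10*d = -7*a^2 - 2*a + 15*d^2 + d*(-32*a - 10)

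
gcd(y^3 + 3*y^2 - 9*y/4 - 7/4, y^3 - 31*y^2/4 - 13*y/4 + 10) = y - 1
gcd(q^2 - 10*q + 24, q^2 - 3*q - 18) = q - 6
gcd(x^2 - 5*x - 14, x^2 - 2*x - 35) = x - 7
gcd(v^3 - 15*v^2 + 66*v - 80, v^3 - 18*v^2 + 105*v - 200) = v^2 - 13*v + 40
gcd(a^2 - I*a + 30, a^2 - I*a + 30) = a^2 - I*a + 30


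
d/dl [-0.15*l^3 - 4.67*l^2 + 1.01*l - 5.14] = -0.45*l^2 - 9.34*l + 1.01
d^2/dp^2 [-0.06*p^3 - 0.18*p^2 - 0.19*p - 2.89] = -0.36*p - 0.36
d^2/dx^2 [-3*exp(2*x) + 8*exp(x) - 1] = (8 - 12*exp(x))*exp(x)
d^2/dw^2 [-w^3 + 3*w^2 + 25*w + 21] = 6 - 6*w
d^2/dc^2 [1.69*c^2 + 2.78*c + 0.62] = 3.38000000000000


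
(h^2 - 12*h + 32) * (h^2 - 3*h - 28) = h^4 - 15*h^3 + 40*h^2 + 240*h - 896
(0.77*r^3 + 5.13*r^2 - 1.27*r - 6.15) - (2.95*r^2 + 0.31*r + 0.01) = 0.77*r^3 + 2.18*r^2 - 1.58*r - 6.16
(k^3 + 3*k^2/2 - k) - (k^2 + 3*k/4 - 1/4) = k^3 + k^2/2 - 7*k/4 + 1/4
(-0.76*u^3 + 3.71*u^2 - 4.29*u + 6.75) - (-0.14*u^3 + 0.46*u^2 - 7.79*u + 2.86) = -0.62*u^3 + 3.25*u^2 + 3.5*u + 3.89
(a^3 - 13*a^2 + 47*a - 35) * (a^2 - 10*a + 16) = a^5 - 23*a^4 + 193*a^3 - 713*a^2 + 1102*a - 560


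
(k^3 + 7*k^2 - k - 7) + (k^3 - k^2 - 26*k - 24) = 2*k^3 + 6*k^2 - 27*k - 31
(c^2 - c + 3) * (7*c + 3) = 7*c^3 - 4*c^2 + 18*c + 9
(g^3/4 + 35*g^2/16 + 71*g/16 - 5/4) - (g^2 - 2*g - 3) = g^3/4 + 19*g^2/16 + 103*g/16 + 7/4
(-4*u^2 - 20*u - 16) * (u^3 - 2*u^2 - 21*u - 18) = -4*u^5 - 12*u^4 + 108*u^3 + 524*u^2 + 696*u + 288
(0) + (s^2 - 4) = s^2 - 4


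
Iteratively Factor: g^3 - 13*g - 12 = (g - 4)*(g^2 + 4*g + 3) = (g - 4)*(g + 1)*(g + 3)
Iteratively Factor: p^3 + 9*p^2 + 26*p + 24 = (p + 3)*(p^2 + 6*p + 8) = (p + 3)*(p + 4)*(p + 2)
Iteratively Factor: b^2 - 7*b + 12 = (b - 4)*(b - 3)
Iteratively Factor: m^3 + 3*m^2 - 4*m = (m - 1)*(m^2 + 4*m) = (m - 1)*(m + 4)*(m)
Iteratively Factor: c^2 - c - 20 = (c + 4)*(c - 5)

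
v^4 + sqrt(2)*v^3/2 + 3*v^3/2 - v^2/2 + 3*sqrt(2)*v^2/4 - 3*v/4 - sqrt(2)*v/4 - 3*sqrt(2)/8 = (v + 3/2)*(v - sqrt(2)/2)*(v + sqrt(2)/2)^2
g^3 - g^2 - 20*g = g*(g - 5)*(g + 4)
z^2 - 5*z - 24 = (z - 8)*(z + 3)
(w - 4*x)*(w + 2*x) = w^2 - 2*w*x - 8*x^2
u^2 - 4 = (u - 2)*(u + 2)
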